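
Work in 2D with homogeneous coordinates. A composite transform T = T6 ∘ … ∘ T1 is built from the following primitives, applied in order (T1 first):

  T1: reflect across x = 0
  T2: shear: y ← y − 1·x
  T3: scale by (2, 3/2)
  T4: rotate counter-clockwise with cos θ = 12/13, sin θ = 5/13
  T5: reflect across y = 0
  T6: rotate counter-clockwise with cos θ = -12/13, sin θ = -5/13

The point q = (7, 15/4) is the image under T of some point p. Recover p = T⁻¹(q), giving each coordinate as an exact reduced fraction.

T1 = [-1 0 0; 0 1 0; 0 0 1]
T2·T1 = [-1 0 0; 1 1 0; 0 0 1]
T3·…·T1 = [-2 0 0; 3/2 3/2 0; 0 0 1]
T4·…·T1 = [-63/26 -15/26 0; 8/13 18/13 0; 0 0 1]
T5·…·T1 = [-63/26 -15/26 0; -8/13 -18/13 0; 0 0 1]
T6·…·T1 = [2 0 0; 3/2 3/2 0; 0 0 1]
det M = 3; M⁻¹ = [1/2 0 0; -1/2 2/3 0; 0 0 1]
M⁻¹ · (7, 15/4)ᵀ = (7/2, -1)ᵀ

p = (7/2, -1)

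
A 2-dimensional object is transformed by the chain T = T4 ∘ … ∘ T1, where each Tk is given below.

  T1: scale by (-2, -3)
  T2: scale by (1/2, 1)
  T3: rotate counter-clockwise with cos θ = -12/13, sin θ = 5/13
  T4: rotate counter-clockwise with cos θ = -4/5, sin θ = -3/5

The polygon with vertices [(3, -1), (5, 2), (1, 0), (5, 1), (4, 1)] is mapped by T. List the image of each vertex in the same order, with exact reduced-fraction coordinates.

T1 scale by (-2, -3): (3, -1) → (-6, 3); (5, 2) → (-10, -6); (1, 0) → (-2, 0); (5, 1) → (-10, -3); (4, 1) → (-8, -3)
T2 scale by (1/2, 1): (-6, 3) → (-3, 3); (-10, -6) → (-5, -6); (-2, 0) → (-1, 0); (-10, -3) → (-5, -3); (-8, -3) → (-4, -3)
T3 rotate counter-clockwise with cos θ = -12/13, sin θ = 5/13: (-3, 3) → (21/13, -51/13); (-5, -6) → (90/13, 47/13); (-1, 0) → (12/13, -5/13); (-5, -3) → (75/13, 11/13); (-4, -3) → (63/13, 16/13)
T4 rotate counter-clockwise with cos θ = -4/5, sin θ = -3/5: (21/13, -51/13) → (-237/65, 141/65); (90/13, 47/13) → (-219/65, -458/65); (12/13, -5/13) → (-63/65, -16/65); (75/13, 11/13) → (-267/65, -269/65); (63/13, 16/13) → (-204/65, -253/65)

image vertices: (-237/65, 141/65), (-219/65, -458/65), (-63/65, -16/65), (-267/65, -269/65), (-204/65, -253/65)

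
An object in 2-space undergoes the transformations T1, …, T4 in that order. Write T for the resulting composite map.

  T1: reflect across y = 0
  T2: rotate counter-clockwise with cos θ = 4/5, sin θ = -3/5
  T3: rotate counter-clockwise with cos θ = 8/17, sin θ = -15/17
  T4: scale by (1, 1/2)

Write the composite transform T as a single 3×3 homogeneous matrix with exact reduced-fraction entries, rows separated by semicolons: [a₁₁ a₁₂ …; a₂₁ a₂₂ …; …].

T = [-13/85 -84/85 0; -42/85 13/170 0; 0 0 1]

T1 = [1 0 0; 0 -1 0; 0 0 1]
T2·T1 = [4/5 -3/5 0; -3/5 -4/5 0; 0 0 1]
T3·…·T1 = [-13/85 -84/85 0; -84/85 13/85 0; 0 0 1]
T4·…·T1 = [-13/85 -84/85 0; -42/85 13/170 0; 0 0 1]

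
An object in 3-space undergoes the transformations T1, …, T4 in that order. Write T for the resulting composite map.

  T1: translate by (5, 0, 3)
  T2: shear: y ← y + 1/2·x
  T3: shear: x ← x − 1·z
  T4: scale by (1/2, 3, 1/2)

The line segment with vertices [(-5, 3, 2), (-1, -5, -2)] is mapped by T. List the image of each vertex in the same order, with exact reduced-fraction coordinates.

T1 translate by (5, 0, 3): (-5, 3, 2) → (0, 3, 5); (-1, -5, -2) → (4, -5, 1)
T2 shear: y ← y + 1/2·x: (0, 3, 5) → (0, 3, 5); (4, -5, 1) → (4, -3, 1)
T3 shear: x ← x − 1·z: (0, 3, 5) → (-5, 3, 5); (4, -3, 1) → (3, -3, 1)
T4 scale by (1/2, 3, 1/2): (-5, 3, 5) → (-5/2, 9, 5/2); (3, -3, 1) → (3/2, -9, 1/2)

image vertices: (-5/2, 9, 5/2), (3/2, -9, 1/2)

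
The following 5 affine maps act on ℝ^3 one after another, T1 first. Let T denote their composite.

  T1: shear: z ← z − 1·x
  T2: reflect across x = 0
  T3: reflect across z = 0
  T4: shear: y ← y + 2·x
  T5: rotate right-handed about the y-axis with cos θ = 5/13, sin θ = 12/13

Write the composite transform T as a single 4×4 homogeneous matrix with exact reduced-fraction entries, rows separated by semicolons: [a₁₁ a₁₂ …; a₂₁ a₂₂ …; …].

T = [7/13 0 -12/13 0; -2 1 0 0; 17/13 0 -5/13 0; 0 0 0 1]

T1 = [1 0 0 0; 0 1 0 0; -1 0 1 0; 0 0 0 1]
T2·T1 = [-1 0 0 0; 0 1 0 0; -1 0 1 0; 0 0 0 1]
T3·…·T1 = [-1 0 0 0; 0 1 0 0; 1 0 -1 0; 0 0 0 1]
T4·…·T1 = [-1 0 0 0; -2 1 0 0; 1 0 -1 0; 0 0 0 1]
T5·…·T1 = [7/13 0 -12/13 0; -2 1 0 0; 17/13 0 -5/13 0; 0 0 0 1]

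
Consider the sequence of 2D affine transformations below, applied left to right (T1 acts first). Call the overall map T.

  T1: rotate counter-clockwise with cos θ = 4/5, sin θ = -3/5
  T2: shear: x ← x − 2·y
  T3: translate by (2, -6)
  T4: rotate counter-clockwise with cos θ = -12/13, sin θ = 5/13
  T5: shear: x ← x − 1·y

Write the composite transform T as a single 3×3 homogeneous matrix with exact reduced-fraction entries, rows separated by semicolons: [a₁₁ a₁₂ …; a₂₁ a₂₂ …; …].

T = [-191/65 113/65 -76/13; 86/65 -73/65 82/13; 0 0 1]

T1 = [4/5 3/5 0; -3/5 4/5 0; 0 0 1]
T2·T1 = [2 -1 0; -3/5 4/5 0; 0 0 1]
T3·…·T1 = [2 -1 2; -3/5 4/5 -6; 0 0 1]
T4·…·T1 = [-21/13 8/13 6/13; 86/65 -73/65 82/13; 0 0 1]
T5·…·T1 = [-191/65 113/65 -76/13; 86/65 -73/65 82/13; 0 0 1]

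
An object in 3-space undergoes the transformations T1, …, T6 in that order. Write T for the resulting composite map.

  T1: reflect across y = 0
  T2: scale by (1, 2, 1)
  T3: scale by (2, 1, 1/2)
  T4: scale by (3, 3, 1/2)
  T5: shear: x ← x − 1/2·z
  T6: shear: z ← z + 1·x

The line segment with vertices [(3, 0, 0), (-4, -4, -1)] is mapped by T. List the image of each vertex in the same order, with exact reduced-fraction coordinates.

image vertices: (18, 0, 18), (-191/8, 24, -193/8)

T1 reflect across y = 0: (3, 0, 0) → (3, 0, 0); (-4, -4, -1) → (-4, 4, -1)
T2 scale by (1, 2, 1): (3, 0, 0) → (3, 0, 0); (-4, 4, -1) → (-4, 8, -1)
T3 scale by (2, 1, 1/2): (3, 0, 0) → (6, 0, 0); (-4, 8, -1) → (-8, 8, -1/2)
T4 scale by (3, 3, 1/2): (6, 0, 0) → (18, 0, 0); (-8, 8, -1/2) → (-24, 24, -1/4)
T5 shear: x ← x − 1/2·z: (18, 0, 0) → (18, 0, 0); (-24, 24, -1/4) → (-191/8, 24, -1/4)
T6 shear: z ← z + 1·x: (18, 0, 0) → (18, 0, 18); (-191/8, 24, -1/4) → (-191/8, 24, -193/8)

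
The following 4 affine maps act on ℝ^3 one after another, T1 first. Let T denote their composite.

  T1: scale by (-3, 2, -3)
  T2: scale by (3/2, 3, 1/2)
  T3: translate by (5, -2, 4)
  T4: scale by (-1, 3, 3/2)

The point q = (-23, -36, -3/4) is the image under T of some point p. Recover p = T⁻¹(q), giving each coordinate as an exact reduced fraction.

p = (-4, -5/3, 3)

T1 = [-3 0 0 0; 0 2 0 0; 0 0 -3 0; 0 0 0 1]
T2·T1 = [-9/2 0 0 0; 0 6 0 0; 0 0 -3/2 0; 0 0 0 1]
T3·…·T1 = [-9/2 0 0 5; 0 6 0 -2; 0 0 -3/2 4; 0 0 0 1]
T4·…·T1 = [9/2 0 0 -5; 0 18 0 -6; 0 0 -9/4 6; 0 0 0 1]
det M = -729/4; M⁻¹ = [2/9 0 0 10/9; 0 1/18 0 1/3; 0 0 -4/9 8/3; 0 0 0 1]
M⁻¹ · (-23, -36, -3/4)ᵀ = (-4, -5/3, 3)ᵀ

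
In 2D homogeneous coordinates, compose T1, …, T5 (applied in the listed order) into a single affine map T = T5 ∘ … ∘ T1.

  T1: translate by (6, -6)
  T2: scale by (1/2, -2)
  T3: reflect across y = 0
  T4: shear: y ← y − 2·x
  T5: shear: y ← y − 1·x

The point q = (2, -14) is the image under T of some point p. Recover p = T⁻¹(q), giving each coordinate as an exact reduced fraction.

T1 = [1 0 6; 0 1 -6; 0 0 1]
T2·T1 = [1/2 0 3; 0 -2 12; 0 0 1]
T3·…·T1 = [1/2 0 3; 0 2 -12; 0 0 1]
T4·…·T1 = [1/2 0 3; -1 2 -18; 0 0 1]
T5·…·T1 = [1/2 0 3; -3/2 2 -21; 0 0 1]
det M = 1; M⁻¹ = [2 0 -6; 3/2 1/2 6; 0 0 1]
M⁻¹ · (2, -14)ᵀ = (-2, 2)ᵀ

p = (-2, 2)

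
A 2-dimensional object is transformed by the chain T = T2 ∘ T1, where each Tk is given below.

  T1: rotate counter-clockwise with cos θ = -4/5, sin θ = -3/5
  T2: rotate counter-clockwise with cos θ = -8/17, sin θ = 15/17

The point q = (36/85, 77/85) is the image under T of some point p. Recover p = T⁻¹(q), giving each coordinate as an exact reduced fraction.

T1 = [-4/5 3/5 0; -3/5 -4/5 0; 0 0 1]
T2·T1 = [77/85 36/85 0; -36/85 77/85 0; 0 0 1]
det M = 1; M⁻¹ = [77/85 -36/85 0; 36/85 77/85 0; 0 0 1]
M⁻¹ · (36/85, 77/85)ᵀ = (0, 1)ᵀ

p = (0, 1)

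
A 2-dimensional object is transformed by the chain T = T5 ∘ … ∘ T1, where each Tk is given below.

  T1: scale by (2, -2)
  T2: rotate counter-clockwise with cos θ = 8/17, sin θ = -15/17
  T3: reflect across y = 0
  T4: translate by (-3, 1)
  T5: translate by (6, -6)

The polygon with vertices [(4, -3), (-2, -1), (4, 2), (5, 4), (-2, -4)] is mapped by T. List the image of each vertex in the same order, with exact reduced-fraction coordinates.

image vertices: (205/17, -13/17), (49/17, -161/17), (55/17, 67/17), (11/17, 129/17), (139/17, -209/17)

T1 scale by (2, -2): (4, -3) → (8, 6); (-2, -1) → (-4, 2); (4, 2) → (8, -4); (5, 4) → (10, -8); (-2, -4) → (-4, 8)
T2 rotate counter-clockwise with cos θ = 8/17, sin θ = -15/17: (8, 6) → (154/17, -72/17); (-4, 2) → (-2/17, 76/17); (8, -4) → (4/17, -152/17); (10, -8) → (-40/17, -214/17); (-4, 8) → (88/17, 124/17)
T3 reflect across y = 0: (154/17, -72/17) → (154/17, 72/17); (-2/17, 76/17) → (-2/17, -76/17); (4/17, -152/17) → (4/17, 152/17); (-40/17, -214/17) → (-40/17, 214/17); (88/17, 124/17) → (88/17, -124/17)
T4 translate by (-3, 1): (154/17, 72/17) → (103/17, 89/17); (-2/17, -76/17) → (-53/17, -59/17); (4/17, 152/17) → (-47/17, 169/17); (-40/17, 214/17) → (-91/17, 231/17); (88/17, -124/17) → (37/17, -107/17)
T5 translate by (6, -6): (103/17, 89/17) → (205/17, -13/17); (-53/17, -59/17) → (49/17, -161/17); (-47/17, 169/17) → (55/17, 67/17); (-91/17, 231/17) → (11/17, 129/17); (37/17, -107/17) → (139/17, -209/17)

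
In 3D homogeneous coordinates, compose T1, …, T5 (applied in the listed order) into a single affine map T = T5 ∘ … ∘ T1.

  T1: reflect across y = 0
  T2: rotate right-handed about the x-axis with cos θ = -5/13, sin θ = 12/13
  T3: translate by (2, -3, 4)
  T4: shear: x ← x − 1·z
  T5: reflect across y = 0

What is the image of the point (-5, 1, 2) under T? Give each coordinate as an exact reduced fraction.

T1 reflect across y = 0: (-5, 1, 2) → (-5, -1, 2)
T2 rotate right-handed about the x-axis with cos θ = -5/13, sin θ = 12/13: (-5, -1, 2) → (-5, -19/13, -22/13)
T3 translate by (2, -3, 4): (-5, -19/13, -22/13) → (-3, -58/13, 30/13)
T4 shear: x ← x − 1·z: (-3, -58/13, 30/13) → (-69/13, -58/13, 30/13)
T5 reflect across y = 0: (-69/13, -58/13, 30/13) → (-69/13, 58/13, 30/13)

T(p) = (-69/13, 58/13, 30/13)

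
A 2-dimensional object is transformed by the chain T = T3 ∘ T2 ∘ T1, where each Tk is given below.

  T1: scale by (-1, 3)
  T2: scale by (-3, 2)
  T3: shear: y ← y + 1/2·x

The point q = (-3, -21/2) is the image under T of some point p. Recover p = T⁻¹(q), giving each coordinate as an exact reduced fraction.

p = (-1, -3/2)

T1 = [-1 0 0; 0 3 0; 0 0 1]
T2·T1 = [3 0 0; 0 6 0; 0 0 1]
T3·…·T1 = [3 0 0; 3/2 6 0; 0 0 1]
det M = 18; M⁻¹ = [1/3 0 0; -1/12 1/6 0; 0 0 1]
M⁻¹ · (-3, -21/2)ᵀ = (-1, -3/2)ᵀ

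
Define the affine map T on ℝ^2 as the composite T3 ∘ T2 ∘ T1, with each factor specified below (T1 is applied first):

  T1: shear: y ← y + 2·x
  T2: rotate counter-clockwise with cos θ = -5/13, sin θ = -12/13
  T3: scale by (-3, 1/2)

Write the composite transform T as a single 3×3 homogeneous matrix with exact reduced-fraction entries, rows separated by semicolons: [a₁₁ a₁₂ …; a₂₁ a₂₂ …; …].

T1 = [1 0 0; 2 1 0; 0 0 1]
T2·T1 = [19/13 12/13 0; -22/13 -5/13 0; 0 0 1]
T3·…·T1 = [-57/13 -36/13 0; -11/13 -5/26 0; 0 0 1]

T = [-57/13 -36/13 0; -11/13 -5/26 0; 0 0 1]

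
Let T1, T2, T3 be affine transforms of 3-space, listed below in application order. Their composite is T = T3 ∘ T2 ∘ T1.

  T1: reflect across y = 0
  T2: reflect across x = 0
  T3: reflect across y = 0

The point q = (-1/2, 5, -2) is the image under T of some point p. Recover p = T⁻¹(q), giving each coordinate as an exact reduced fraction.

T1 = [1 0 0 0; 0 -1 0 0; 0 0 1 0; 0 0 0 1]
T2·T1 = [-1 0 0 0; 0 -1 0 0; 0 0 1 0; 0 0 0 1]
T3·…·T1 = [-1 0 0 0; 0 1 0 0; 0 0 1 0; 0 0 0 1]
det M = -1; M⁻¹ = [-1 0 0 0; 0 1 0 0; 0 0 1 0; 0 0 0 1]
M⁻¹ · (-1/2, 5, -2)ᵀ = (1/2, 5, -2)ᵀ

p = (1/2, 5, -2)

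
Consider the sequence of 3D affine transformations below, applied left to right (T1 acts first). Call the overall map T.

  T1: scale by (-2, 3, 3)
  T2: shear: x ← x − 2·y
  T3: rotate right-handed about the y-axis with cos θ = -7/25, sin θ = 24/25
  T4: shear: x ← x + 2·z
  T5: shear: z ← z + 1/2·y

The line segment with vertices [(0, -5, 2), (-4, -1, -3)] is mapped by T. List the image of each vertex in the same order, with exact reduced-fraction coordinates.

T1 scale by (-2, 3, 3): (0, -5, 2) → (0, -15, 6); (-4, -1, -3) → (8, -3, -9)
T2 shear: x ← x − 2·y: (0, -15, 6) → (30, -15, 6); (8, -3, -9) → (14, -3, -9)
T3 rotate right-handed about the y-axis with cos θ = -7/25, sin θ = 24/25: (30, -15, 6) → (-66/25, -15, -762/25); (14, -3, -9) → (-314/25, -3, -273/25)
T4 shear: x ← x + 2·z: (-66/25, -15, -762/25) → (-318/5, -15, -762/25); (-314/25, -3, -273/25) → (-172/5, -3, -273/25)
T5 shear: z ← z + 1/2·y: (-318/5, -15, -762/25) → (-318/5, -15, -1899/50); (-172/5, -3, -273/25) → (-172/5, -3, -621/50)

image vertices: (-318/5, -15, -1899/50), (-172/5, -3, -621/50)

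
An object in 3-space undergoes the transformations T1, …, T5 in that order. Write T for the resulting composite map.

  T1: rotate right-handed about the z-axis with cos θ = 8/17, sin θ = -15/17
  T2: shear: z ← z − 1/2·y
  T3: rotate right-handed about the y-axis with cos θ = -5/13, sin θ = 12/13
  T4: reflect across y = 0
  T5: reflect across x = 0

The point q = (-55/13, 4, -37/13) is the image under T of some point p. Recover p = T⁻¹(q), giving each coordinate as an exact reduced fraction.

p = (4, -1, 3)

T1 = [8/17 15/17 0 0; -15/17 8/17 0 0; 0 0 1 0; 0 0 0 1]
T2·T1 = [8/17 15/17 0 0; -15/17 8/17 0 0; 15/34 -4/17 1 0; 0 0 0 1]
T3·…·T1 = [50/221 -123/221 12/13 0; -15/17 8/17 0 0; -267/442 -160/221 -5/13 0; 0 0 0 1]
T4·…·T1 = [50/221 -123/221 12/13 0; 15/17 -8/17 0 0; -267/442 -160/221 -5/13 0; 0 0 0 1]
T5·…·T1 = [-50/221 123/221 -12/13 0; 15/17 -8/17 0 0; -267/442 -160/221 -5/13 0; 0 0 0 1]
det M = 1; M⁻¹ = [40/221 15/17 -96/221 0; 75/221 -8/17 -180/221 0; -12/13 -1/2 -5/13 0; 0 0 0 1]
M⁻¹ · (-55/13, 4, -37/13)ᵀ = (4, -1, 3)ᵀ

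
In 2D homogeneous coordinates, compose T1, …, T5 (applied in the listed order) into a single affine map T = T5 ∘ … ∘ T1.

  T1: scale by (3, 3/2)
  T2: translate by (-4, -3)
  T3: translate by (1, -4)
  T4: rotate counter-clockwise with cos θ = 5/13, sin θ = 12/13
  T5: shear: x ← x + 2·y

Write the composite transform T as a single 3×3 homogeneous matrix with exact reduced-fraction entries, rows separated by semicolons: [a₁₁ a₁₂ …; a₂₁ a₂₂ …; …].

T = [87/13 -3/13 -73/13; 36/13 15/26 -71/13; 0 0 1]

T1 = [3 0 0; 0 3/2 0; 0 0 1]
T2·T1 = [3 0 -4; 0 3/2 -3; 0 0 1]
T3·…·T1 = [3 0 -3; 0 3/2 -7; 0 0 1]
T4·…·T1 = [15/13 -18/13 69/13; 36/13 15/26 -71/13; 0 0 1]
T5·…·T1 = [87/13 -3/13 -73/13; 36/13 15/26 -71/13; 0 0 1]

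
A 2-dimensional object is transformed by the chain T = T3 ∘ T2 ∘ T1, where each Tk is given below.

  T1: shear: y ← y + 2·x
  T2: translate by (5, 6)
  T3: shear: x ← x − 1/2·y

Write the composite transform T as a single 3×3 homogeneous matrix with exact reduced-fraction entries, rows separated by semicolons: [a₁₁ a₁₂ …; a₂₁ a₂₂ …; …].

T1 = [1 0 0; 2 1 0; 0 0 1]
T2·T1 = [1 0 5; 2 1 6; 0 0 1]
T3·…·T1 = [0 -1/2 2; 2 1 6; 0 0 1]

T = [0 -1/2 2; 2 1 6; 0 0 1]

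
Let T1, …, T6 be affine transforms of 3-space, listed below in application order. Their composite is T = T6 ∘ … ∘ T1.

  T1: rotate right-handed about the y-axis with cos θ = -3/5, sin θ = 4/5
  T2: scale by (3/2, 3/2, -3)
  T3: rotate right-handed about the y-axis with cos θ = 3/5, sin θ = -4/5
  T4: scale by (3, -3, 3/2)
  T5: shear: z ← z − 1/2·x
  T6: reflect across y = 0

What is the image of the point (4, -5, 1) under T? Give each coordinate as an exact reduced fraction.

T1 rotate right-handed about the y-axis with cos θ = -3/5, sin θ = 4/5: (4, -5, 1) → (-8/5, -5, -19/5)
T2 scale by (3/2, 3/2, -3): (-8/5, -5, -19/5) → (-12/5, -15/2, 57/5)
T3 rotate right-handed about the y-axis with cos θ = 3/5, sin θ = -4/5: (-12/5, -15/2, 57/5) → (-264/25, -15/2, 123/25)
T4 scale by (3, -3, 3/2): (-264/25, -15/2, 123/25) → (-792/25, 45/2, 369/50)
T5 shear: z ← z − 1/2·x: (-792/25, 45/2, 369/50) → (-792/25, 45/2, 1161/50)
T6 reflect across y = 0: (-792/25, 45/2, 1161/50) → (-792/25, -45/2, 1161/50)

T(p) = (-792/25, -45/2, 1161/50)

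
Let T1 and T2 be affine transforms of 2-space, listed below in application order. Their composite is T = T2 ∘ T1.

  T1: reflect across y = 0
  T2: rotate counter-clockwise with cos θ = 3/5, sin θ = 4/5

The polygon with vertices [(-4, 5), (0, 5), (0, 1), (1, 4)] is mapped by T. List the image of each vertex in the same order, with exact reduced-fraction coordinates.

image vertices: (8/5, -31/5), (4, -3), (4/5, -3/5), (19/5, -8/5)

T1 reflect across y = 0: (-4, 5) → (-4, -5); (0, 5) → (0, -5); (0, 1) → (0, -1); (1, 4) → (1, -4)
T2 rotate counter-clockwise with cos θ = 3/5, sin θ = 4/5: (-4, -5) → (8/5, -31/5); (0, -5) → (4, -3); (0, -1) → (4/5, -3/5); (1, -4) → (19/5, -8/5)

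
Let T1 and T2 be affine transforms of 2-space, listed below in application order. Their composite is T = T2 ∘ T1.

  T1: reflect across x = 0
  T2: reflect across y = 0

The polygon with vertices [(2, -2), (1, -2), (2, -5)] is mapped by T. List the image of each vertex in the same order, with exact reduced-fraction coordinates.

T1 reflect across x = 0: (2, -2) → (-2, -2); (1, -2) → (-1, -2); (2, -5) → (-2, -5)
T2 reflect across y = 0: (-2, -2) → (-2, 2); (-1, -2) → (-1, 2); (-2, -5) → (-2, 5)

image vertices: (-2, 2), (-1, 2), (-2, 5)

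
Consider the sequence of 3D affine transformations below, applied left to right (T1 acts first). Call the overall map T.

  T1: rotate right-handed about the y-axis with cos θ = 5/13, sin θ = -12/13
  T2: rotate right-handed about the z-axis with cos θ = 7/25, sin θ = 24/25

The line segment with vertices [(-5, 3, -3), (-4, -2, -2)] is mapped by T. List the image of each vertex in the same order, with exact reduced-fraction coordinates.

T1 rotate right-handed about the y-axis with cos θ = 5/13, sin θ = -12/13: (-5, 3, -3) → (11/13, 3, -75/13); (-4, -2, -2) → (4/13, -2, -58/13)
T2 rotate right-handed about the z-axis with cos θ = 7/25, sin θ = 24/25: (11/13, 3, -75/13) → (-859/325, 537/325, -75/13); (4/13, -2, -58/13) → (652/325, -86/325, -58/13)

image vertices: (-859/325, 537/325, -75/13), (652/325, -86/325, -58/13)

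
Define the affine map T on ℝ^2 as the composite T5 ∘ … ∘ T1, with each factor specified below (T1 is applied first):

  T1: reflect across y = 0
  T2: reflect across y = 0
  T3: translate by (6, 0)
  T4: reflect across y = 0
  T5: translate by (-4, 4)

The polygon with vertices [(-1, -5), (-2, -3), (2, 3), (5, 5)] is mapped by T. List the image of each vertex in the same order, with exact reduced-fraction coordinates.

T1 reflect across y = 0: (-1, -5) → (-1, 5); (-2, -3) → (-2, 3); (2, 3) → (2, -3); (5, 5) → (5, -5)
T2 reflect across y = 0: (-1, 5) → (-1, -5); (-2, 3) → (-2, -3); (2, -3) → (2, 3); (5, -5) → (5, 5)
T3 translate by (6, 0): (-1, -5) → (5, -5); (-2, -3) → (4, -3); (2, 3) → (8, 3); (5, 5) → (11, 5)
T4 reflect across y = 0: (5, -5) → (5, 5); (4, -3) → (4, 3); (8, 3) → (8, -3); (11, 5) → (11, -5)
T5 translate by (-4, 4): (5, 5) → (1, 9); (4, 3) → (0, 7); (8, -3) → (4, 1); (11, -5) → (7, -1)

image vertices: (1, 9), (0, 7), (4, 1), (7, -1)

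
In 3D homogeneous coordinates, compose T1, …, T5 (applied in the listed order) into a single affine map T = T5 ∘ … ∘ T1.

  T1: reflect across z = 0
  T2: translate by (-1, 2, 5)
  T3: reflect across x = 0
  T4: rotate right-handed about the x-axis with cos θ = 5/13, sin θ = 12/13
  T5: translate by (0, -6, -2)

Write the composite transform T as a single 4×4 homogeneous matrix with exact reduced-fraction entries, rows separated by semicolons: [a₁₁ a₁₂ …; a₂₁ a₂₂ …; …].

T1 = [1 0 0 0; 0 1 0 0; 0 0 -1 0; 0 0 0 1]
T2·T1 = [1 0 0 -1; 0 1 0 2; 0 0 -1 5; 0 0 0 1]
T3·…·T1 = [-1 0 0 1; 0 1 0 2; 0 0 -1 5; 0 0 0 1]
T4·…·T1 = [-1 0 0 1; 0 5/13 12/13 -50/13; 0 12/13 -5/13 49/13; 0 0 0 1]
T5·…·T1 = [-1 0 0 1; 0 5/13 12/13 -128/13; 0 12/13 -5/13 23/13; 0 0 0 1]

T = [-1 0 0 1; 0 5/13 12/13 -128/13; 0 12/13 -5/13 23/13; 0 0 0 1]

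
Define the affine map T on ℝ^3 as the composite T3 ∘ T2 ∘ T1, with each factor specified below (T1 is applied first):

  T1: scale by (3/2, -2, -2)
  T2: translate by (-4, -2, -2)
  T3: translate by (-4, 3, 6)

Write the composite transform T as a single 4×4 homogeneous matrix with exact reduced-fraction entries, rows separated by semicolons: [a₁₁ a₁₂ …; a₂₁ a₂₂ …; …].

T1 = [3/2 0 0 0; 0 -2 0 0; 0 0 -2 0; 0 0 0 1]
T2·T1 = [3/2 0 0 -4; 0 -2 0 -2; 0 0 -2 -2; 0 0 0 1]
T3·…·T1 = [3/2 0 0 -8; 0 -2 0 1; 0 0 -2 4; 0 0 0 1]

T = [3/2 0 0 -8; 0 -2 0 1; 0 0 -2 4; 0 0 0 1]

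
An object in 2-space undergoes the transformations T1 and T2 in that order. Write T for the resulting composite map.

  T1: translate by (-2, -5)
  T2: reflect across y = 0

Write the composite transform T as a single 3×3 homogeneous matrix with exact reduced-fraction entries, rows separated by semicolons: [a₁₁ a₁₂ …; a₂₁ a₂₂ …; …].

T = [1 0 -2; 0 -1 5; 0 0 1]

T1 = [1 0 -2; 0 1 -5; 0 0 1]
T2·T1 = [1 0 -2; 0 -1 5; 0 0 1]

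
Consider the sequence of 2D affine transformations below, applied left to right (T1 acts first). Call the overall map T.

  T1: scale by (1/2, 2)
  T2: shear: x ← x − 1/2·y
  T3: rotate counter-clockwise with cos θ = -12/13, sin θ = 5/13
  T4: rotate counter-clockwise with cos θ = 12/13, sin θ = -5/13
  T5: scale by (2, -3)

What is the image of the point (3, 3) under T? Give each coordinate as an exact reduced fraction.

T(p) = (-1083/169, 2682/169)

T1 scale by (1/2, 2): (3, 3) → (3/2, 6)
T2 shear: x ← x − 1/2·y: (3/2, 6) → (-3/2, 6)
T3 rotate counter-clockwise with cos θ = -12/13, sin θ = 5/13: (-3/2, 6) → (-12/13, -159/26)
T4 rotate counter-clockwise with cos θ = 12/13, sin θ = -5/13: (-12/13, -159/26) → (-1083/338, -894/169)
T5 scale by (2, -3): (-1083/338, -894/169) → (-1083/169, 2682/169)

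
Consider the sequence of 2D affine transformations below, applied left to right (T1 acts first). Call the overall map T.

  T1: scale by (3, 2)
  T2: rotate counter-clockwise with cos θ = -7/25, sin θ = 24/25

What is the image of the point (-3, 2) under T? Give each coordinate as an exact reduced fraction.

T1 scale by (3, 2): (-3, 2) → (-9, 4)
T2 rotate counter-clockwise with cos θ = -7/25, sin θ = 24/25: (-9, 4) → (-33/25, -244/25)

T(p) = (-33/25, -244/25)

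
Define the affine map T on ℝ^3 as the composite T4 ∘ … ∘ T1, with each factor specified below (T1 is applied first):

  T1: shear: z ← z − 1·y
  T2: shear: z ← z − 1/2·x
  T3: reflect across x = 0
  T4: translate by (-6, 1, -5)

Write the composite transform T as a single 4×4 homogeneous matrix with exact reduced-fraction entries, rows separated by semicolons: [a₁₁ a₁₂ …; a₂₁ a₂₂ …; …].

T = [-1 0 0 -6; 0 1 0 1; -1/2 -1 1 -5; 0 0 0 1]

T1 = [1 0 0 0; 0 1 0 0; 0 -1 1 0; 0 0 0 1]
T2·T1 = [1 0 0 0; 0 1 0 0; -1/2 -1 1 0; 0 0 0 1]
T3·…·T1 = [-1 0 0 0; 0 1 0 0; -1/2 -1 1 0; 0 0 0 1]
T4·…·T1 = [-1 0 0 -6; 0 1 0 1; -1/2 -1 1 -5; 0 0 0 1]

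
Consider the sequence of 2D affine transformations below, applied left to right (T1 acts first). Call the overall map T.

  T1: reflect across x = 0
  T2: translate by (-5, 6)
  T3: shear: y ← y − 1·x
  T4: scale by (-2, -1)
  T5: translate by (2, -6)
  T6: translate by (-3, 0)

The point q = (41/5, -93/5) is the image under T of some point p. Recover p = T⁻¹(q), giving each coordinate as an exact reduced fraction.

p = (-2/5, 2)

T1 = [-1 0 0; 0 1 0; 0 0 1]
T2·T1 = [-1 0 -5; 0 1 6; 0 0 1]
T3·…·T1 = [-1 0 -5; 1 1 11; 0 0 1]
T4·…·T1 = [2 0 10; -1 -1 -11; 0 0 1]
T5·…·T1 = [2 0 12; -1 -1 -17; 0 0 1]
T6·…·T1 = [2 0 9; -1 -1 -17; 0 0 1]
det M = -2; M⁻¹ = [1/2 0 -9/2; -1/2 -1 -25/2; 0 0 1]
M⁻¹ · (41/5, -93/5)ᵀ = (-2/5, 2)ᵀ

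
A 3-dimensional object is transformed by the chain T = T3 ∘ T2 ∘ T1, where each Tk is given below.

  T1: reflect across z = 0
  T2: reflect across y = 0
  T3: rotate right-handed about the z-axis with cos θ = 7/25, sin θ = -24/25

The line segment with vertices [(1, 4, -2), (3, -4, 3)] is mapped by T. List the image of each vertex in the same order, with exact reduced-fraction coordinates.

T1 reflect across z = 0: (1, 4, -2) → (1, 4, 2); (3, -4, 3) → (3, -4, -3)
T2 reflect across y = 0: (1, 4, 2) → (1, -4, 2); (3, -4, -3) → (3, 4, -3)
T3 rotate right-handed about the z-axis with cos θ = 7/25, sin θ = -24/25: (1, -4, 2) → (-89/25, -52/25, 2); (3, 4, -3) → (117/25, -44/25, -3)

image vertices: (-89/25, -52/25, 2), (117/25, -44/25, -3)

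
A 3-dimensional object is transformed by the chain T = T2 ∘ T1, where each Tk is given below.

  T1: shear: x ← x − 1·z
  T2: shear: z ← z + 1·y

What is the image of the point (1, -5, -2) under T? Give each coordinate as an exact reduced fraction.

T(p) = (3, -5, -7)

T1 shear: x ← x − 1·z: (1, -5, -2) → (3, -5, -2)
T2 shear: z ← z + 1·y: (3, -5, -2) → (3, -5, -7)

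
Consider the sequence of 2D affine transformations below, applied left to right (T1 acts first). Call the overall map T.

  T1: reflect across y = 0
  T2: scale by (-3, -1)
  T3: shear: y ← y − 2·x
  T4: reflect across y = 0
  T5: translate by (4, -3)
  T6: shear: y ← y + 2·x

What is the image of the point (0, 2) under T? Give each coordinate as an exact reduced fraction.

T1 reflect across y = 0: (0, 2) → (0, -2)
T2 scale by (-3, -1): (0, -2) → (0, 2)
T3 shear: y ← y − 2·x: (0, 2) → (0, 2)
T4 reflect across y = 0: (0, 2) → (0, -2)
T5 translate by (4, -3): (0, -2) → (4, -5)
T6 shear: y ← y + 2·x: (4, -5) → (4, 3)

T(p) = (4, 3)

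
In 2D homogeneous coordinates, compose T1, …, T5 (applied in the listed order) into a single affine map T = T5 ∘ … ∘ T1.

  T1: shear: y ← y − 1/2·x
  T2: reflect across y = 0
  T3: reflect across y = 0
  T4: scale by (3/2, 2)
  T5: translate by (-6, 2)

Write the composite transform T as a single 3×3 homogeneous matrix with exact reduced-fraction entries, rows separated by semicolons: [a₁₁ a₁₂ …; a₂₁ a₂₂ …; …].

T1 = [1 0 0; -1/2 1 0; 0 0 1]
T2·T1 = [1 0 0; 1/2 -1 0; 0 0 1]
T3·…·T1 = [1 0 0; -1/2 1 0; 0 0 1]
T4·…·T1 = [3/2 0 0; -1 2 0; 0 0 1]
T5·…·T1 = [3/2 0 -6; -1 2 2; 0 0 1]

T = [3/2 0 -6; -1 2 2; 0 0 1]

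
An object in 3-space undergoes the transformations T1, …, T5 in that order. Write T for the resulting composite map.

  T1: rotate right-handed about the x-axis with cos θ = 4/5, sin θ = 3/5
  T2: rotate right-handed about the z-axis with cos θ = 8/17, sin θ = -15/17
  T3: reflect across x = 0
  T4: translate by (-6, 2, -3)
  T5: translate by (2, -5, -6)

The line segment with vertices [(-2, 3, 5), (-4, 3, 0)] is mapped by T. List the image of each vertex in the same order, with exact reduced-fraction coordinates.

T1 rotate right-handed about the x-axis with cos θ = 4/5, sin θ = 3/5: (-2, 3, 5) → (-2, -3/5, 29/5); (-4, 3, 0) → (-4, 12/5, 9/5)
T2 rotate right-handed about the z-axis with cos θ = 8/17, sin θ = -15/17: (-2, -3/5, 29/5) → (-25/17, 126/85, 29/5); (-4, 12/5, 9/5) → (4/17, 396/85, 9/5)
T3 reflect across x = 0: (-25/17, 126/85, 29/5) → (25/17, 126/85, 29/5); (4/17, 396/85, 9/5) → (-4/17, 396/85, 9/5)
T4 translate by (-6, 2, -3): (25/17, 126/85, 29/5) → (-77/17, 296/85, 14/5); (-4/17, 396/85, 9/5) → (-106/17, 566/85, -6/5)
T5 translate by (2, -5, -6): (-77/17, 296/85, 14/5) → (-43/17, -129/85, -16/5); (-106/17, 566/85, -6/5) → (-72/17, 141/85, -36/5)

image vertices: (-43/17, -129/85, -16/5), (-72/17, 141/85, -36/5)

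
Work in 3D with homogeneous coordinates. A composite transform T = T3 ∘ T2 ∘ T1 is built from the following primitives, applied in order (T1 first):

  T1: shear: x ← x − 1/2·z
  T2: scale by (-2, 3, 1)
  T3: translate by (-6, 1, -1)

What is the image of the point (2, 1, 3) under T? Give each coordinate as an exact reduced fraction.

T1 shear: x ← x − 1/2·z: (2, 1, 3) → (1/2, 1, 3)
T2 scale by (-2, 3, 1): (1/2, 1, 3) → (-1, 3, 3)
T3 translate by (-6, 1, -1): (-1, 3, 3) → (-7, 4, 2)

T(p) = (-7, 4, 2)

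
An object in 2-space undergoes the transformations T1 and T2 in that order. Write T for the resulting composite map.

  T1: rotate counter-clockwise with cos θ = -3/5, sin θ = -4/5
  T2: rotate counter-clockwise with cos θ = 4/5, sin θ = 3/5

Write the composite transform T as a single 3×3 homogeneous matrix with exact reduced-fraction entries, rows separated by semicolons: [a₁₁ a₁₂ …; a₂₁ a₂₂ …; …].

T1 = [-3/5 4/5 0; -4/5 -3/5 0; 0 0 1]
T2·T1 = [0 1 0; -1 0 0; 0 0 1]

T = [0 1 0; -1 0 0; 0 0 1]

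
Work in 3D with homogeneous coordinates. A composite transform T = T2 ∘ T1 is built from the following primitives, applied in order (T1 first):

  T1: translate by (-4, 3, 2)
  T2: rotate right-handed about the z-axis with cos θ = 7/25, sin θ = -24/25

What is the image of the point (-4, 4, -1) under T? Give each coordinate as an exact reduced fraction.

T(p) = (112/25, 241/25, 1)

T1 translate by (-4, 3, 2): (-4, 4, -1) → (-8, 7, 1)
T2 rotate right-handed about the z-axis with cos θ = 7/25, sin θ = -24/25: (-8, 7, 1) → (112/25, 241/25, 1)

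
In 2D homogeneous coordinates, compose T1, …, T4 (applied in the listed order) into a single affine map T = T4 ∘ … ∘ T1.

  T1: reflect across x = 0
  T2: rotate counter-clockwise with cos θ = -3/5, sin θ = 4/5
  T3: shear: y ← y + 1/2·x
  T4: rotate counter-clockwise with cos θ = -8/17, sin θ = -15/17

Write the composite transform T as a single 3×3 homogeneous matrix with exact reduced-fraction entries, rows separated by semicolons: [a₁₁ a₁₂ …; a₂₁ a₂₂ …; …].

T1 = [-1 0 0; 0 1 0; 0 0 1]
T2·T1 = [3/5 -4/5 0; -4/5 -3/5 0; 0 0 1]
T3·…·T1 = [3/5 -4/5 0; -1/2 -1 0; 0 0 1]
T4·…·T1 = [-123/170 -43/85 0; -5/17 20/17 0; 0 0 1]

T = [-123/170 -43/85 0; -5/17 20/17 0; 0 0 1]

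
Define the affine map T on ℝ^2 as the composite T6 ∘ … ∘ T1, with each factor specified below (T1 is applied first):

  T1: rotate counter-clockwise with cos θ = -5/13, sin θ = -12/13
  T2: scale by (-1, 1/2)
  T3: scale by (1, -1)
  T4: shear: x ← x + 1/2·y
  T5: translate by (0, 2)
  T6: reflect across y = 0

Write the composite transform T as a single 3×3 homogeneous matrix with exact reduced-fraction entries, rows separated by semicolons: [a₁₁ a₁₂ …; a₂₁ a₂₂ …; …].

T1 = [-5/13 12/13 0; -12/13 -5/13 0; 0 0 1]
T2·T1 = [5/13 -12/13 0; -6/13 -5/26 0; 0 0 1]
T3·…·T1 = [5/13 -12/13 0; 6/13 5/26 0; 0 0 1]
T4·…·T1 = [8/13 -43/52 0; 6/13 5/26 0; 0 0 1]
T5·…·T1 = [8/13 -43/52 0; 6/13 5/26 2; 0 0 1]
T6·…·T1 = [8/13 -43/52 0; -6/13 -5/26 -2; 0 0 1]

T = [8/13 -43/52 0; -6/13 -5/26 -2; 0 0 1]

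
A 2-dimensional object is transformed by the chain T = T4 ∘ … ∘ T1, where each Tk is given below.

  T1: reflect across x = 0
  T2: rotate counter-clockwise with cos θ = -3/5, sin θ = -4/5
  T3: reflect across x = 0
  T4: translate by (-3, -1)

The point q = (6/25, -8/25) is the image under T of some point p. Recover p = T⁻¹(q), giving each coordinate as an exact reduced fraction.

p = (-7/5, -3)

T1 = [-1 0 0; 0 1 0; 0 0 1]
T2·T1 = [3/5 4/5 0; 4/5 -3/5 0; 0 0 1]
T3·…·T1 = [-3/5 -4/5 0; 4/5 -3/5 0; 0 0 1]
T4·…·T1 = [-3/5 -4/5 -3; 4/5 -3/5 -1; 0 0 1]
det M = 1; M⁻¹ = [-3/5 4/5 -1; -4/5 -3/5 -3; 0 0 1]
M⁻¹ · (6/25, -8/25)ᵀ = (-7/5, -3)ᵀ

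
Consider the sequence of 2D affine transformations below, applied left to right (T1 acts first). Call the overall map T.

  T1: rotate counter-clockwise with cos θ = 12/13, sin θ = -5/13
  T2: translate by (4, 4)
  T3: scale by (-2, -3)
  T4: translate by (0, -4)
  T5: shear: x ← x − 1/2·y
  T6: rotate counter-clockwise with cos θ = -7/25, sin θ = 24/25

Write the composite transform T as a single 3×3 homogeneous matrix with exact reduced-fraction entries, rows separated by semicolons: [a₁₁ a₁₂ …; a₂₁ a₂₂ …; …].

T = [-279/650 808/325 384/25; -861/325 444/325 112/25; 0 0 1]

T1 = [12/13 5/13 0; -5/13 12/13 0; 0 0 1]
T2·T1 = [12/13 5/13 4; -5/13 12/13 4; 0 0 1]
T3·…·T1 = [-24/13 -10/13 -8; 15/13 -36/13 -12; 0 0 1]
T4·…·T1 = [-24/13 -10/13 -8; 15/13 -36/13 -16; 0 0 1]
T5·…·T1 = [-63/26 8/13 0; 15/13 -36/13 -16; 0 0 1]
T6·…·T1 = [-279/650 808/325 384/25; -861/325 444/325 112/25; 0 0 1]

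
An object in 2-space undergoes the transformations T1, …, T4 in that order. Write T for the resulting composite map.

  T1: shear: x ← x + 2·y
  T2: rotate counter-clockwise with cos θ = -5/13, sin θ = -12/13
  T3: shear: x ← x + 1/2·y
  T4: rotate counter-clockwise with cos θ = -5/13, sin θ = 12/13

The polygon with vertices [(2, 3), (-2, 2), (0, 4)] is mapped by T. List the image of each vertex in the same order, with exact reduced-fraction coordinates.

T1 shear: x ← x + 2·y: (2, 3) → (8, 3); (-2, 2) → (2, 2); (0, 4) → (8, 4)
T2 rotate counter-clockwise with cos θ = -5/13, sin θ = -12/13: (8, 3) → (-4/13, -111/13); (2, 2) → (14/13, -34/13); (8, 4) → (8/13, -116/13)
T3 shear: x ← x + 1/2·y: (-4/13, -111/13) → (-119/26, -111/13); (14/13, -34/13) → (-3/13, -34/13); (8/13, -116/13) → (-50/13, -116/13)
T4 rotate counter-clockwise with cos θ = -5/13, sin θ = 12/13: (-119/26, -111/13) → (3259/338, -159/169); (-3/13, -34/13) → (423/169, 134/169); (-50/13, -116/13) → (1642/169, -20/169)

image vertices: (3259/338, -159/169), (423/169, 134/169), (1642/169, -20/169)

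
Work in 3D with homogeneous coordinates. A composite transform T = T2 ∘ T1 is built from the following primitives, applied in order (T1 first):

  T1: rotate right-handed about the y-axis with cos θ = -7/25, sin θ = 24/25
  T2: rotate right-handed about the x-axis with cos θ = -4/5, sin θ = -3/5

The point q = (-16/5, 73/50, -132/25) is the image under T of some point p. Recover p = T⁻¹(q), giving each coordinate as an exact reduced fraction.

T1 = [-7/25 0 24/25 0; 0 1 0 0; -24/25 0 -7/25 0; 0 0 0 1]
T2·T1 = [-7/25 0 24/25 0; -72/125 -4/5 -21/125 0; 96/125 -3/5 28/125 0; 0 0 0 1]
det M = 1; M⁻¹ = [-7/25 -72/125 96/125 0; 0 -4/5 -3/5 0; 24/25 -21/125 28/125 0; 0 0 0 1]
M⁻¹ · (-16/5, 73/50, -132/25)ᵀ = (-4, 2, -9/2)ᵀ

p = (-4, 2, -9/2)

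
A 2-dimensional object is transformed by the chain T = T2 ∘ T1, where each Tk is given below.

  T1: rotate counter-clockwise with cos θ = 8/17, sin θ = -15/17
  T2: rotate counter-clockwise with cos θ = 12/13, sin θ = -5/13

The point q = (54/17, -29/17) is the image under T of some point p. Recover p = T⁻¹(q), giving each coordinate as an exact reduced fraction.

p = (2, 3)

T1 = [8/17 15/17 0; -15/17 8/17 0; 0 0 1]
T2·T1 = [21/221 220/221 0; -220/221 21/221 0; 0 0 1]
det M = 1; M⁻¹ = [21/221 -220/221 0; 220/221 21/221 0; 0 0 1]
M⁻¹ · (54/17, -29/17)ᵀ = (2, 3)ᵀ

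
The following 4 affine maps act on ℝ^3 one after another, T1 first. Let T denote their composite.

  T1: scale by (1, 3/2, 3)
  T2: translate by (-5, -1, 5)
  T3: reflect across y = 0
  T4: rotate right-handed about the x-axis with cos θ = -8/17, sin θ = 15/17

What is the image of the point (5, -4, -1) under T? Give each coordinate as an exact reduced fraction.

T1 scale by (1, 3/2, 3): (5, -4, -1) → (5, -6, -3)
T2 translate by (-5, -1, 5): (5, -6, -3) → (0, -7, 2)
T3 reflect across y = 0: (0, -7, 2) → (0, 7, 2)
T4 rotate right-handed about the x-axis with cos θ = -8/17, sin θ = 15/17: (0, 7, 2) → (0, -86/17, 89/17)

T(p) = (0, -86/17, 89/17)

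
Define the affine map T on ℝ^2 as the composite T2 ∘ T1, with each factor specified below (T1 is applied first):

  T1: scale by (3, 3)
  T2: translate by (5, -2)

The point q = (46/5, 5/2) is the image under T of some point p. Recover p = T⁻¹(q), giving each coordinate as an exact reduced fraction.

T1 = [3 0 0; 0 3 0; 0 0 1]
T2·T1 = [3 0 5; 0 3 -2; 0 0 1]
det M = 9; M⁻¹ = [1/3 0 -5/3; 0 1/3 2/3; 0 0 1]
M⁻¹ · (46/5, 5/2)ᵀ = (7/5, 3/2)ᵀ

p = (7/5, 3/2)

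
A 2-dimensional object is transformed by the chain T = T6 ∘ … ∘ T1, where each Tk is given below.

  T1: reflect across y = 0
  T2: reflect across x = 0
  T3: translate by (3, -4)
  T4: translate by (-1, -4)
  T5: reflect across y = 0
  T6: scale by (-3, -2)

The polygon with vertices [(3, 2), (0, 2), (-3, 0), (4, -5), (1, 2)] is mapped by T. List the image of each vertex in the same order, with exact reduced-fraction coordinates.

T1 reflect across y = 0: (3, 2) → (3, -2); (0, 2) → (0, -2); (-3, 0) → (-3, 0); (4, -5) → (4, 5); (1, 2) → (1, -2)
T2 reflect across x = 0: (3, -2) → (-3, -2); (0, -2) → (0, -2); (-3, 0) → (3, 0); (4, 5) → (-4, 5); (1, -2) → (-1, -2)
T3 translate by (3, -4): (-3, -2) → (0, -6); (0, -2) → (3, -6); (3, 0) → (6, -4); (-4, 5) → (-1, 1); (-1, -2) → (2, -6)
T4 translate by (-1, -4): (0, -6) → (-1, -10); (3, -6) → (2, -10); (6, -4) → (5, -8); (-1, 1) → (-2, -3); (2, -6) → (1, -10)
T5 reflect across y = 0: (-1, -10) → (-1, 10); (2, -10) → (2, 10); (5, -8) → (5, 8); (-2, -3) → (-2, 3); (1, -10) → (1, 10)
T6 scale by (-3, -2): (-1, 10) → (3, -20); (2, 10) → (-6, -20); (5, 8) → (-15, -16); (-2, 3) → (6, -6); (1, 10) → (-3, -20)

image vertices: (3, -20), (-6, -20), (-15, -16), (6, -6), (-3, -20)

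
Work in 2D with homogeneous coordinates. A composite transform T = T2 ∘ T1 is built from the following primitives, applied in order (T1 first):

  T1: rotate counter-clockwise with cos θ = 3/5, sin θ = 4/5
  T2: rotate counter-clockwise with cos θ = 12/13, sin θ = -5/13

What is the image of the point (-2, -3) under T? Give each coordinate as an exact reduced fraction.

T1 rotate counter-clockwise with cos θ = 3/5, sin θ = 4/5: (-2, -3) → (6/5, -17/5)
T2 rotate counter-clockwise with cos θ = 12/13, sin θ = -5/13: (6/5, -17/5) → (-1/5, -18/5)

T(p) = (-1/5, -18/5)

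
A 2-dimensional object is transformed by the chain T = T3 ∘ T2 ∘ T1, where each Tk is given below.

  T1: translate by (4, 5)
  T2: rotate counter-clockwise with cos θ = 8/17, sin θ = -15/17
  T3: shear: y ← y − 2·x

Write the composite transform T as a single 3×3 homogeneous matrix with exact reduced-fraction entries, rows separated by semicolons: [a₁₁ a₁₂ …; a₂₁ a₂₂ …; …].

T1 = [1 0 4; 0 1 5; 0 0 1]
T2·T1 = [8/17 15/17 107/17; -15/17 8/17 -20/17; 0 0 1]
T3·…·T1 = [8/17 15/17 107/17; -31/17 -22/17 -234/17; 0 0 1]

T = [8/17 15/17 107/17; -31/17 -22/17 -234/17; 0 0 1]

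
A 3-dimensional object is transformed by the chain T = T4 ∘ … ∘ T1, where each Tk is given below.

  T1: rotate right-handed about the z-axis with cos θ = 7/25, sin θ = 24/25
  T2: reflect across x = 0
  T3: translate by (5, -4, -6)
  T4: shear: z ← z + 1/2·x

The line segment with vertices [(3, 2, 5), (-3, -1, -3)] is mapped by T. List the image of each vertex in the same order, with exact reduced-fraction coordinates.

T1 rotate right-handed about the z-axis with cos θ = 7/25, sin θ = 24/25: (3, 2, 5) → (-27/25, 86/25, 5); (-3, -1, -3) → (3/25, -79/25, -3)
T2 reflect across x = 0: (-27/25, 86/25, 5) → (27/25, 86/25, 5); (3/25, -79/25, -3) → (-3/25, -79/25, -3)
T3 translate by (5, -4, -6): (27/25, 86/25, 5) → (152/25, -14/25, -1); (-3/25, -79/25, -3) → (122/25, -179/25, -9)
T4 shear: z ← z + 1/2·x: (152/25, -14/25, -1) → (152/25, -14/25, 51/25); (122/25, -179/25, -9) → (122/25, -179/25, -164/25)

image vertices: (152/25, -14/25, 51/25), (122/25, -179/25, -164/25)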